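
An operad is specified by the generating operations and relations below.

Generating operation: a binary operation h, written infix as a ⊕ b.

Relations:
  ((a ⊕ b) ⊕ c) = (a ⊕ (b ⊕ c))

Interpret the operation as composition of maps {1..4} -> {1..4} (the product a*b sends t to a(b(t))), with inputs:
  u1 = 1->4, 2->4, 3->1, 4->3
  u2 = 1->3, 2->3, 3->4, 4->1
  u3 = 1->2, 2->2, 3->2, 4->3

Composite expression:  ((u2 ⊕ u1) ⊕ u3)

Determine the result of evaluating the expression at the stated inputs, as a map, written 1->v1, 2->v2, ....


1->1, 2->1, 3->1, 4->3

(u2 ⊕ u1) = 1->1, 2->1, 3->3, 4->4
((u2 ⊕ u1) ⊕ u3) = 1->1, 2->1, 3->1, 4->3


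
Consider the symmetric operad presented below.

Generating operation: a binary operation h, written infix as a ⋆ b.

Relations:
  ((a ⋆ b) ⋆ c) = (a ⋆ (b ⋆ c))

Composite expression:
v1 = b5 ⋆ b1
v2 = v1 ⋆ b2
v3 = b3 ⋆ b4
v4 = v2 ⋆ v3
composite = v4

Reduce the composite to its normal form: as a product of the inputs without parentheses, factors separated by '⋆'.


b5 ⋆ b1 ⋆ b2 ⋆ b3 ⋆ b4

Every regrouping of h is equal, so read the b-inputs in written order.
(b5 ⋆ b1) reduces to b5 ⋆ b1
((b5 ⋆ b1) ⋆ b2) reduces to b5 ⋆ b1 ⋆ b2
(b3 ⋆ b4) reduces to b3 ⋆ b4
(((b5 ⋆ b1) ⋆ b2) ⋆ (b3 ⋆ b4)) reduces to b5 ⋆ b1 ⋆ b2 ⋆ b3 ⋆ b4


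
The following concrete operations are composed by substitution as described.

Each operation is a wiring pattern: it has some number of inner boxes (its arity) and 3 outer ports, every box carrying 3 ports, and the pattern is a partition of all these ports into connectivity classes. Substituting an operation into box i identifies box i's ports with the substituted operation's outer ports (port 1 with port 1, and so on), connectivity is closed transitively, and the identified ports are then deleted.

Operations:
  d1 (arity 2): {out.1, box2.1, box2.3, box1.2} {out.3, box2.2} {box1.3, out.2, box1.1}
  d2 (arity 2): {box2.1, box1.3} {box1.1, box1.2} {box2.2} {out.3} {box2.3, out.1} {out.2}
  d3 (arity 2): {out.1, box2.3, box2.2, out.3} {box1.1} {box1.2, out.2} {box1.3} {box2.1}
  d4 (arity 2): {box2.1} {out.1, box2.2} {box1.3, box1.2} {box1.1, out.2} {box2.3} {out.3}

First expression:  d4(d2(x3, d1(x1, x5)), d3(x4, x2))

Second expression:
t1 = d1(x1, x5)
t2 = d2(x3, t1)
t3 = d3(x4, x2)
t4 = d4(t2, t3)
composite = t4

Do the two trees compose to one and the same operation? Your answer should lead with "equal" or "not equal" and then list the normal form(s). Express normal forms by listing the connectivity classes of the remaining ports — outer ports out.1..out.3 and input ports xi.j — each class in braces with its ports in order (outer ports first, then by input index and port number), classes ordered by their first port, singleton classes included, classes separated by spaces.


equal; the common form is {out.1, x4.2} {out.2, x5.2} {out.3} {x1.1, x1.3} {x1.2, x3.3, x5.1, x5.3} {x2.1} {x2.2, x2.3} {x3.1, x3.2} {x4.1} {x4.3}

Normal form of the first expression: {out.1, x4.2} {out.2, x5.2} {out.3} {x1.1, x1.3} {x1.2, x3.3, x5.1, x5.3} {x2.1} {x2.2, x2.3} {x3.1, x3.2} {x4.1} {x4.3}
Normal form of the second expression: {out.1, x4.2} {out.2, x5.2} {out.3} {x1.1, x1.3} {x1.2, x3.3, x5.1, x5.3} {x2.1} {x2.2, x2.3} {x3.1, x3.2} {x4.1} {x4.3}
Same normal form: equal.


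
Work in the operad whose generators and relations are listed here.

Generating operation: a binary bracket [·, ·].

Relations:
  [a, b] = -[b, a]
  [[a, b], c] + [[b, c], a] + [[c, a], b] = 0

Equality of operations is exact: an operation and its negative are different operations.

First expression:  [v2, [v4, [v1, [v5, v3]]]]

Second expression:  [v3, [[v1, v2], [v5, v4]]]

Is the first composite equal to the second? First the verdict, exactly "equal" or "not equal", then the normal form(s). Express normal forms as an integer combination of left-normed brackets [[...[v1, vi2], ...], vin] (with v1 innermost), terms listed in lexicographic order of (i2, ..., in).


Normal form of the first expression: -[[[[v1, v3], v5], v4], v2] + [[[[v1, v5], v3], v4], v2]
Normal form of the second expression: [[[[v1, v2], v4], v5], v3] - [[[[v1, v2], v5], v4], v3]
They disagree, so not equal.

not equal: they reduce to -[[[[v1, v3], v5], v4], v2] + [[[[v1, v5], v3], v4], v2] and [[[[v1, v2], v4], v5], v3] - [[[[v1, v2], v5], v4], v3]


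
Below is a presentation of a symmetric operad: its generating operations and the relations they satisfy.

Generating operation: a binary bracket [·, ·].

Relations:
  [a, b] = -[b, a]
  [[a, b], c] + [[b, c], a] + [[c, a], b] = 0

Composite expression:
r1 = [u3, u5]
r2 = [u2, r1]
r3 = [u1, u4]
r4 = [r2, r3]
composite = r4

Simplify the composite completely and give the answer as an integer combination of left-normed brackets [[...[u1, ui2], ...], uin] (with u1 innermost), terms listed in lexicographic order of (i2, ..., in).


-[[[[u1, u4], u2], u3], u5] + [[[[u1, u4], u2], u5], u3] + [[[[u1, u4], u3], u5], u2] - [[[[u1, u4], u5], u3], u2]


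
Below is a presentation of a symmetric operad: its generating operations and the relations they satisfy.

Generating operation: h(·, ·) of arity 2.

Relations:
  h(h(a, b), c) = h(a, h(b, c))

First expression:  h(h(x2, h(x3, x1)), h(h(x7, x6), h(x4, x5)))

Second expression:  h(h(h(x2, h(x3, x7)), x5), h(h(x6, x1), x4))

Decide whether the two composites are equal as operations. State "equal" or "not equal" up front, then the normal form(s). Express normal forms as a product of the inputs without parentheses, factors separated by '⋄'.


In normal form, the first expression is x2 ⋄ x3 ⋄ x1 ⋄ x7 ⋄ x6 ⋄ x4 ⋄ x5
In normal form, the second expression is x2 ⋄ x3 ⋄ x7 ⋄ x5 ⋄ x6 ⋄ x1 ⋄ x4
No match — not equal.

not equal; the first gives x2 ⋄ x3 ⋄ x1 ⋄ x7 ⋄ x6 ⋄ x4 ⋄ x5 and the second x2 ⋄ x3 ⋄ x7 ⋄ x5 ⋄ x6 ⋄ x1 ⋄ x4


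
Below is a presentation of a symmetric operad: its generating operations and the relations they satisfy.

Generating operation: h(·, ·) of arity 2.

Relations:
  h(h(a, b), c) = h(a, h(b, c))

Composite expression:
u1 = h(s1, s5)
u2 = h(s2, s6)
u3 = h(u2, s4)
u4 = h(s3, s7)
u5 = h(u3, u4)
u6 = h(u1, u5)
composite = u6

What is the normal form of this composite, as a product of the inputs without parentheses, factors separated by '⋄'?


s1 ⋄ s5 ⋄ s2 ⋄ s6 ⋄ s4 ⋄ s3 ⋄ s7

All parenthesizations of h agree; list the s-inputs left to right.
h(s1, s5) linearizes to s1 ⋄ s5
h(s2, s6) linearizes to s2 ⋄ s6
h(h(s2, s6), s4) linearizes to s2 ⋄ s6 ⋄ s4
h(s3, s7) linearizes to s3 ⋄ s7
h(h(h(s2, s6), s4), h(s3, s7)) linearizes to s2 ⋄ s6 ⋄ s4 ⋄ s3 ⋄ s7
h(h(s1, s5), h(h(h(s2, s6), s4), h(s3, s7))) linearizes to s1 ⋄ s5 ⋄ s2 ⋄ s6 ⋄ s4 ⋄ s3 ⋄ s7


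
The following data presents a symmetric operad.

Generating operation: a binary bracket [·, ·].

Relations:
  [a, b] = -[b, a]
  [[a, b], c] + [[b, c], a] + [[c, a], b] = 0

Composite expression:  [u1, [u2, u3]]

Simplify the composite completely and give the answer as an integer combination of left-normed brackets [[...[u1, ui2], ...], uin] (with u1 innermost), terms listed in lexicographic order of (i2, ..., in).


Skip Jacobi rewriting: expand, keep u1-initial words, read off terms.
Composite bracket: [u1, [u2, u3]]
Under [a, b] = ab - ba we get 4 signed associative words (2^2 = 4).
Words beginning with u1 determine it all:
  from u1u2u3, sign +1: term +[[u1, u2], u3]
  from u1u3u2, sign -1: term -[[u1, u3], u2]

[[u1, u2], u3] - [[u1, u3], u2]


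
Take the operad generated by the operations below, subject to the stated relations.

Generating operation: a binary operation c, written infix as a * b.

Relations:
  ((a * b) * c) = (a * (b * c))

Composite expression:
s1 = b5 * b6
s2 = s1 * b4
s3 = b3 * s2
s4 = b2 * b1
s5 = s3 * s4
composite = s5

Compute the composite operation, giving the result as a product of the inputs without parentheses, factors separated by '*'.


All parenthesizations of c agree; list the b-inputs left to right.
(b5 * b6) linearizes to b5 * b6
((b5 * b6) * b4) linearizes to b5 * b6 * b4
(b3 * ((b5 * b6) * b4)) linearizes to b3 * b5 * b6 * b4
(b2 * b1) linearizes to b2 * b1
((b3 * ((b5 * b6) * b4)) * (b2 * b1)) linearizes to b3 * b5 * b6 * b4 * b2 * b1

b3 * b5 * b6 * b4 * b2 * b1


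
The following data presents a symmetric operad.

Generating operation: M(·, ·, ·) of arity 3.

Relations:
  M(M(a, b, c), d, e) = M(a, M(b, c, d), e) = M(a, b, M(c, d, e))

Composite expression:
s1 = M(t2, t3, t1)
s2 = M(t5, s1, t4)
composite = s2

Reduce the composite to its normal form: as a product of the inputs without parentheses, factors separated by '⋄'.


t5 ⋄ t2 ⋄ t3 ⋄ t1 ⋄ t4

Every regrouping of M is equal, so read the t-inputs in written order.
M(t2, t3, t1) flattens to t2 ⋄ t3 ⋄ t1
M(t5, M(t2, t3, t1), t4) flattens to t5 ⋄ t2 ⋄ t3 ⋄ t1 ⋄ t4


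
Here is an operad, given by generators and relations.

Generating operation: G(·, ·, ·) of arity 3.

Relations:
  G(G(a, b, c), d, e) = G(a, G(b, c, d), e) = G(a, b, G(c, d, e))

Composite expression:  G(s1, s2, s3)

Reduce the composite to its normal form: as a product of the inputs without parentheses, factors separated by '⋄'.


s1 ⋄ s2 ⋄ s3


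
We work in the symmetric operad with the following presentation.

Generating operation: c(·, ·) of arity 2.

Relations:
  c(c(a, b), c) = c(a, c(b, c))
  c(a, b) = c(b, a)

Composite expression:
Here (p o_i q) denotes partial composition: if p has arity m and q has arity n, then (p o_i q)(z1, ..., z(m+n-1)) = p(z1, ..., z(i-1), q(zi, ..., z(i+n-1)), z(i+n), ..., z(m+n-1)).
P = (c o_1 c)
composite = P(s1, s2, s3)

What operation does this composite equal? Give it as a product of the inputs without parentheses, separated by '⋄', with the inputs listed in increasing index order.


s1 ⋄ s2 ⋄ s3


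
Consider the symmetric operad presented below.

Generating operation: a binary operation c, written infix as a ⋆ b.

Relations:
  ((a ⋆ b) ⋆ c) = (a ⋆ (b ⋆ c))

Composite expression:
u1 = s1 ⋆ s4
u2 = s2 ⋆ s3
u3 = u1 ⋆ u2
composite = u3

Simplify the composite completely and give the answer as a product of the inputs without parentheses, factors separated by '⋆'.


s1 ⋆ s4 ⋆ s2 ⋆ s3

Associativity of c dissolves the nesting; only the s-input order survives.
(s1 ⋆ s4) flattens to s1 ⋆ s4
(s2 ⋆ s3) flattens to s2 ⋆ s3
((s1 ⋆ s4) ⋆ (s2 ⋆ s3)) flattens to s1 ⋆ s4 ⋆ s2 ⋆ s3


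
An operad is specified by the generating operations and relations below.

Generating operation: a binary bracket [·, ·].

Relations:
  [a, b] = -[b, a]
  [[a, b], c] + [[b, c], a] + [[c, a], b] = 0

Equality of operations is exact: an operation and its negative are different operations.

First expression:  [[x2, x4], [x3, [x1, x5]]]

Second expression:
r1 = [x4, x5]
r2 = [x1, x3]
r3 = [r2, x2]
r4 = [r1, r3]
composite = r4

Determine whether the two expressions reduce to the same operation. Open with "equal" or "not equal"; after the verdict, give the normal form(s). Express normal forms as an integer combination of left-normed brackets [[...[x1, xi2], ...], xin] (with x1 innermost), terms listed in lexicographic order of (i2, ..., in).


not equal — first [[[[x1, x5], x3], x2], x4] - [[[[x1, x5], x3], x4], x2], second -[[[[x1, x3], x2], x4], x5] + [[[[x1, x3], x2], x5], x4]

The first expression, normalized: [[[[x1, x5], x3], x2], x4] - [[[[x1, x5], x3], x4], x2]
The second expression, normalized: -[[[[x1, x3], x2], x4], x5] + [[[[x1, x3], x2], x5], x4]
They disagree, so not equal.


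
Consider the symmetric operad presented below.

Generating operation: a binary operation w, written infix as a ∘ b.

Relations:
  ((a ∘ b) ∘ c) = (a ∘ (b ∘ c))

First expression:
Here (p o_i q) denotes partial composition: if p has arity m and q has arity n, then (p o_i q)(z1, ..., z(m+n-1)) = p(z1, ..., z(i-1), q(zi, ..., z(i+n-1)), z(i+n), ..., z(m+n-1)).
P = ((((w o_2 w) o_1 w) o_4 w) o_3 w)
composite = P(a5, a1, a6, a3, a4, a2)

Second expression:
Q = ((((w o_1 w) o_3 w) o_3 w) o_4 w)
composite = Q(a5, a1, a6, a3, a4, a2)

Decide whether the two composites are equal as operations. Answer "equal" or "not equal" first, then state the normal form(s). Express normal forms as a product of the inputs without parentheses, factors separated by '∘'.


equal; the common form is a5 ∘ a1 ∘ a6 ∘ a3 ∘ a4 ∘ a2


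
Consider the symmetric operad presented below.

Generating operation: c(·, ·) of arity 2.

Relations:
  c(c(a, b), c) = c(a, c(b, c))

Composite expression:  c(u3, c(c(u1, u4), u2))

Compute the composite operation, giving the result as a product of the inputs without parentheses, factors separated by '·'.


u3 · u1 · u4 · u2

Every regrouping of c is equal, so read the u-inputs in written order.
c(u1, u4) flattens to u1 · u4
c(c(u1, u4), u2) flattens to u1 · u4 · u2
c(u3, c(c(u1, u4), u2)) flattens to u3 · u1 · u4 · u2


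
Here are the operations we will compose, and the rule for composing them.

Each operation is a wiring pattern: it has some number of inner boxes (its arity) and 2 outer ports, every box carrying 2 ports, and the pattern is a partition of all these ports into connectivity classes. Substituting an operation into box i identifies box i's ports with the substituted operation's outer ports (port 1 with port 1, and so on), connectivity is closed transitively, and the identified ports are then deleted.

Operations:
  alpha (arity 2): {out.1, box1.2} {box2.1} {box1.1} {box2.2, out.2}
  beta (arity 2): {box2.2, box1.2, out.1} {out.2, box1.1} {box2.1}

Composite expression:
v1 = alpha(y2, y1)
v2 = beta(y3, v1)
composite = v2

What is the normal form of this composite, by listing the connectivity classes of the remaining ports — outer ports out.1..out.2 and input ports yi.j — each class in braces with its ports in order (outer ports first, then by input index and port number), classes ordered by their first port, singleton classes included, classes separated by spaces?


{out.1, y1.2, y3.2} {out.2, y3.1} {y1.1} {y2.1} {y2.2}

After gluing at beta, chains via deleted ports link the y-ports.
stage alpha: inputs (y2, y1), connectivity {out.1, y2.2} {out.2, y1.2} {y1.1} {y2.1}, out.j its boundary
stage beta: inputs (y3, y2, y1), connectivity {out.1, y1.2, y3.2} {out.2, y3.1} {y1.1} {y2.1} {y2.2}, out.j its boundary


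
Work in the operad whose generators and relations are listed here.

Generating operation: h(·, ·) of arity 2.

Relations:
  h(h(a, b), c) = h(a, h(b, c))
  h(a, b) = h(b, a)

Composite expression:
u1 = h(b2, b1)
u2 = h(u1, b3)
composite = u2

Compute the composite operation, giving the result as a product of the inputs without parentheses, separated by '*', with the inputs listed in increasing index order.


b1 * b2 * b3

Key point: h commutes, so take the b-inputs in any fixed order.
h(b2, b1) unparenthesizes to b2 * b1
h(h(b2, b1), b3) unparenthesizes to b2 * b1 * b3
putting the inputs in ascending order: b1 * b2 * b3


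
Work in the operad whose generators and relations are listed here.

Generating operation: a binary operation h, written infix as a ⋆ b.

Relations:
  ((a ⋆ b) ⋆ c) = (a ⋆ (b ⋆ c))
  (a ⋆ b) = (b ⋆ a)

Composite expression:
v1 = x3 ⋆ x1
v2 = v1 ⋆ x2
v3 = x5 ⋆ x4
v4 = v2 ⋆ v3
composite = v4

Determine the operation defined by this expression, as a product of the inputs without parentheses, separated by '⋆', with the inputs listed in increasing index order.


x1 ⋆ x2 ⋆ x3 ⋆ x4 ⋆ x5

Any arrangement under h is one operation, so sort the x-inputs.
(x3 ⋆ x1) collapses to x3 ⋆ x1
((x3 ⋆ x1) ⋆ x2) collapses to x3 ⋆ x1 ⋆ x2
(x5 ⋆ x4) collapses to x5 ⋆ x4
(((x3 ⋆ x1) ⋆ x2) ⋆ (x5 ⋆ x4)) collapses to x3 ⋆ x1 ⋆ x2 ⋆ x5 ⋆ x4
the factors in increasing index order: x1 ⋆ x2 ⋆ x3 ⋆ x4 ⋆ x5


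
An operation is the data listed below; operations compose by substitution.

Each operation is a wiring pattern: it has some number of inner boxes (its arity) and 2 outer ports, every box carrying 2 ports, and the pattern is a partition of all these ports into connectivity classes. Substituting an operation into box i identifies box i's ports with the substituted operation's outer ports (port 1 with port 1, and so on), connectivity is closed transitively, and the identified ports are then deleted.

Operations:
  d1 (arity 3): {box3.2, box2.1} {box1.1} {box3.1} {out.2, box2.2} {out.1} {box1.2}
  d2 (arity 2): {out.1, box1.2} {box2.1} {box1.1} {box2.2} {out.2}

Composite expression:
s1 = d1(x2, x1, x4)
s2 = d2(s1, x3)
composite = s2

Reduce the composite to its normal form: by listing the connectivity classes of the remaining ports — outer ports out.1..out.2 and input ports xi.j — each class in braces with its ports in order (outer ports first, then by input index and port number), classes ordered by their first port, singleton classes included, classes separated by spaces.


{out.1, x1.2} {out.2} {x1.1, x4.2} {x2.1} {x2.2} {x3.1} {x3.2} {x4.1}

After gluing at d2, chains via deleted ports link the x-ports.
through d1, on inputs (x2, x1, x4): {out.1} {out.2, x1.2} {x1.1, x4.2} {x2.1} {x2.2} {x4.1} (out.j = stage outer ports)
through d2, on inputs (x2, x1, x4, x3): {out.1, x1.2} {out.2} {x1.1, x4.2} {x2.1} {x2.2} {x3.1} {x3.2} {x4.1} (out.j = stage outer ports)


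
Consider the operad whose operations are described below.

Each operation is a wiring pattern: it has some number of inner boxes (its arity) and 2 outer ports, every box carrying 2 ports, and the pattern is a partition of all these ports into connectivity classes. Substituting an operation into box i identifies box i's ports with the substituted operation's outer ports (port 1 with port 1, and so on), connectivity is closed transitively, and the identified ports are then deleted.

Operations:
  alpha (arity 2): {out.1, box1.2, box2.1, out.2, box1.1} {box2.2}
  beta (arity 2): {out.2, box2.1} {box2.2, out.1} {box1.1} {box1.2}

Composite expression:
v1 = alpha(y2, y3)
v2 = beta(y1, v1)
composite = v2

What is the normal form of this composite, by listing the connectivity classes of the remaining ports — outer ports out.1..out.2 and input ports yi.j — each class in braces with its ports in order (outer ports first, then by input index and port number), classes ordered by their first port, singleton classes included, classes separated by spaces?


Reachability decides: close wires over beta-identified ports.
through alpha, on inputs (y2, y3): {out.1, out.2, y2.1, y2.2, y3.1} {y3.2} (out.j = stage outer ports)
through beta, on inputs (y1, y2, y3): {out.1, out.2, y2.1, y2.2, y3.1} {y1.1} {y1.2} {y3.2} (out.j = stage outer ports)

{out.1, out.2, y2.1, y2.2, y3.1} {y1.1} {y1.2} {y3.2}


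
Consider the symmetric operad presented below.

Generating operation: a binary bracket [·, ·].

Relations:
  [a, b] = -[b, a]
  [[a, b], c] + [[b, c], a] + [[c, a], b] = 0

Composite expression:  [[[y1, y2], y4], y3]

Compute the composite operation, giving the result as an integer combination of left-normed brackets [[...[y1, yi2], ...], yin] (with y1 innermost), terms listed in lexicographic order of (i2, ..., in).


Left-normed coefficients sit on the y1-initial expansion words.
Composite bracket: [[[y1, y2], y4], y3]
Each bracket splits as ab - ba, giving 8 signed words (2^3 = 8).
Coefficients come from the y1-initial words:
  sign of y1y2y4y3 is +1, so it contributes +[[[y1, y2], y4], y3]

[[[y1, y2], y4], y3]


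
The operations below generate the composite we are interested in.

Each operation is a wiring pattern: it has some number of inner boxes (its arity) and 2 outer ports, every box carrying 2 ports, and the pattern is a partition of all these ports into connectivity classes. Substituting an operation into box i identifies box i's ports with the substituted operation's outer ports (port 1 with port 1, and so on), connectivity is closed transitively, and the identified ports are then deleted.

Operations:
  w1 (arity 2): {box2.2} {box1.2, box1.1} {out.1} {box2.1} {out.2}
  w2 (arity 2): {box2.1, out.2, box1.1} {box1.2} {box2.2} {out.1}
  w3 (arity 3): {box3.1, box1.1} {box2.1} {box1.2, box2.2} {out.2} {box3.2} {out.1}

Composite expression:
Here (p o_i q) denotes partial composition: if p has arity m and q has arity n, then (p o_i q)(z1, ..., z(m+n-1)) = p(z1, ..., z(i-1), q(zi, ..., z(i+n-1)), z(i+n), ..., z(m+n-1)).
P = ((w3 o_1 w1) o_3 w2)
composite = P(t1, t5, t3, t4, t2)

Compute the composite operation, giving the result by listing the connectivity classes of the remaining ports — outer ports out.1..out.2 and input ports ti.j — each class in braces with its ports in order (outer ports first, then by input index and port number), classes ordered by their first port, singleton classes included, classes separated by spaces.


Treat the ports identified at w3 as solder joints: merge, then drop.
composing w1 on (t1, t5), with out.j its own outer ports: {out.1} {out.2} {t1.1, t1.2} {t5.1} {t5.2}
composing w2 on (t3, t4), with out.j its own outer ports: {out.1} {out.2, t3.1, t4.1} {t3.2} {t4.2}
composing w3 on (t1, t5, t3, t4, t2), with out.j its own outer ports: {out.1} {out.2} {t1.1, t1.2} {t2.1} {t2.2} {t3.1, t4.1} {t3.2} {t4.2} {t5.1} {t5.2}

{out.1} {out.2} {t1.1, t1.2} {t2.1} {t2.2} {t3.1, t4.1} {t3.2} {t4.2} {t5.1} {t5.2}


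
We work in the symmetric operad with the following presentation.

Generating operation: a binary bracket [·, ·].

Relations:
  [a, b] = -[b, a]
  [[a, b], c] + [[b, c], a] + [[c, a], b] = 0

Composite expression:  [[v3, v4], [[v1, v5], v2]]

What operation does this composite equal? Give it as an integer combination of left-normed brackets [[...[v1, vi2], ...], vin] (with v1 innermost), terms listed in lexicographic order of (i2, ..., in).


A multilinear Lie element is pinned by v1-initial words (v1 innermost).
Composite bracket: [[v3, v4], [[v1, v5], v2]]
The bracket unfolds into 16 signed words via [a, b] = ab - ba (2^4 = 16).
Collect the words opening with v1:
  the word v1v5v2v3v4 carries sign -1 and contributes -[[[[v1, v5], v2], v3], v4]
  the word v1v5v2v4v3 carries sign +1 and contributes +[[[[v1, v5], v2], v4], v3]

-[[[[v1, v5], v2], v3], v4] + [[[[v1, v5], v2], v4], v3]


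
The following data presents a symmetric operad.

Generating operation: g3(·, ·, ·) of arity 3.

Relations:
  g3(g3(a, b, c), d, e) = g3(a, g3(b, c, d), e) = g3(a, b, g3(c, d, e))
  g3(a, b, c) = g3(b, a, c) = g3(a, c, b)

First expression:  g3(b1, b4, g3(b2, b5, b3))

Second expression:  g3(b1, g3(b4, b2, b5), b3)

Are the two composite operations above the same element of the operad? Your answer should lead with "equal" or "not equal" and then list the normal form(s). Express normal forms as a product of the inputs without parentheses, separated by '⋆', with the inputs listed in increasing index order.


equal; the common form is b1 ⋆ b2 ⋆ b3 ⋆ b4 ⋆ b5


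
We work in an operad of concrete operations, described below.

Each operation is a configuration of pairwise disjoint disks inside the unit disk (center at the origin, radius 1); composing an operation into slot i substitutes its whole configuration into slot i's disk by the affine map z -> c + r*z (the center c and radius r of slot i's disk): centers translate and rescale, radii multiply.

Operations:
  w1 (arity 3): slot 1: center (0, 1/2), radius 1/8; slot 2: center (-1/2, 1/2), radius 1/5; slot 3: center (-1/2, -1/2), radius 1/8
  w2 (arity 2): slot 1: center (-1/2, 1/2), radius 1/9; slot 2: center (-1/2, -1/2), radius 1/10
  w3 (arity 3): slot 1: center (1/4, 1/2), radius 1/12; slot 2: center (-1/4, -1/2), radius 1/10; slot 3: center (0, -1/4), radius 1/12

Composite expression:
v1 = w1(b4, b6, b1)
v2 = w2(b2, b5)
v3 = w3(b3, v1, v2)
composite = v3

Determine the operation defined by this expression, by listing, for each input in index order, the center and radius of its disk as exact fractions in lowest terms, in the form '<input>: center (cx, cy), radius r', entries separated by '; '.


b1: center (-3/10, -11/20), radius 1/80; b2: center (-1/24, -5/24), radius 1/108; b3: center (1/4, 1/2), radius 1/12; b4: center (-1/4, -9/20), radius 1/80; b5: center (-1/24, -7/24), radius 1/120; b6: center (-3/10, -9/20), radius 1/50

Follow each b-input down from w3: c' goes to c + r*c', radius to r*r'.
b3 passes through 1 substitution, ending at center (1/4, 1/2), radius 1/12
b4 passes through 2 substitutions, ending at center (-1/4, -9/20), radius 1/80
b6 passes through 2 substitutions, ending at center (-3/10, -9/20), radius 1/50
b1 passes through 2 substitutions, ending at center (-3/10, -11/20), radius 1/80
b2 passes through 2 substitutions, ending at center (-1/24, -5/24), radius 1/108
b5 passes through 2 substitutions, ending at center (-1/24, -7/24), radius 1/120


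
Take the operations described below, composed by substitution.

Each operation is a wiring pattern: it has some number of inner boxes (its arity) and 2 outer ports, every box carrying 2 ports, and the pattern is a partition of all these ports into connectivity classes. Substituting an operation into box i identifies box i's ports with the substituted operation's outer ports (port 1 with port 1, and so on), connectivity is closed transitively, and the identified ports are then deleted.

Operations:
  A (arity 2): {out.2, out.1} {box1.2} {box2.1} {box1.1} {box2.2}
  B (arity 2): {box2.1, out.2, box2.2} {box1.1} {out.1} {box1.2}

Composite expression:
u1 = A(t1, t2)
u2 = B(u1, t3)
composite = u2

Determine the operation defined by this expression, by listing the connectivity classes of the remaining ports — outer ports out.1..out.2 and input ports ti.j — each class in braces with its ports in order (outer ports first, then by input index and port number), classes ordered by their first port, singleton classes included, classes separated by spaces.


{out.1} {out.2, t3.1, t3.2} {t1.1} {t1.2} {t2.1} {t2.2}

Treat the ports identified at B as solder joints: merge, then drop.
A over (t1, t2) gives {out.1, out.2} {t1.1} {t1.2} {t2.1} {t2.2}, out.j being that stage's outer ports
B over (t1, t2, t3) gives {out.1} {out.2, t3.1, t3.2} {t1.1} {t1.2} {t2.1} {t2.2}, out.j being that stage's outer ports


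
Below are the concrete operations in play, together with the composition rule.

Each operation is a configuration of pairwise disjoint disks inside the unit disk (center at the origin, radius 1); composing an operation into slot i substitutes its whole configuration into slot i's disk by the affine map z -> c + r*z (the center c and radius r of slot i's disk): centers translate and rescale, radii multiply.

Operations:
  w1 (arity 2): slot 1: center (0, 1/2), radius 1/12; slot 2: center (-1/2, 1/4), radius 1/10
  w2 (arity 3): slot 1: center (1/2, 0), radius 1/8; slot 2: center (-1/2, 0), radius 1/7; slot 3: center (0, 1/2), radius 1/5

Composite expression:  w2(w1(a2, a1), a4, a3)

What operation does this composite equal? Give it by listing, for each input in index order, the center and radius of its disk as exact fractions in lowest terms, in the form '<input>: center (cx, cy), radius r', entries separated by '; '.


a1: center (7/16, 1/32), radius 1/80; a2: center (1/2, 1/16), radius 1/96; a3: center (0, 1/2), radius 1/5; a4: center (-1/2, 0), radius 1/7

Follow each a-input down from w2: c' goes to c + r*c', radius to r*r'.
input a2: composing its 2 substitution steps yields center (1/2, 1/16), radius 1/96
input a1: composing its 2 substitution steps yields center (7/16, 1/32), radius 1/80
input a4: composing its 1 substitution step yields center (-1/2, 0), radius 1/7
input a3: composing its 1 substitution step yields center (0, 1/2), radius 1/5


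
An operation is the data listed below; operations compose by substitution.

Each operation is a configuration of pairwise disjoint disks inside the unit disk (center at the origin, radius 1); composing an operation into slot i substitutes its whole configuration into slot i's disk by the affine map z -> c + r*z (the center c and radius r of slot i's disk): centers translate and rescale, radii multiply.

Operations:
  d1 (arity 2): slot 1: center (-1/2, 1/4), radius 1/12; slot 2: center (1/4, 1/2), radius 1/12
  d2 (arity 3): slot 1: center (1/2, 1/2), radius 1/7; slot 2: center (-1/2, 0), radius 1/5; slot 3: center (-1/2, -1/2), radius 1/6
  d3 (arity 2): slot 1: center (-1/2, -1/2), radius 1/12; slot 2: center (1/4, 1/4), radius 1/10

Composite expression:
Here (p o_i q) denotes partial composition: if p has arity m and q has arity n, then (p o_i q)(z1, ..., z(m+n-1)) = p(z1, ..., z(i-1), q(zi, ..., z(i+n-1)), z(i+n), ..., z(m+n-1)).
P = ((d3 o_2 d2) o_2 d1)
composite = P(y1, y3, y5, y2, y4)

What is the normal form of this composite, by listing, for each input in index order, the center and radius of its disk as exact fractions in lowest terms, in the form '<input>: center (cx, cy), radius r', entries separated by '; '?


y1: center (-1/2, -1/2), radius 1/12; y2: center (1/5, 1/4), radius 1/50; y3: center (41/140, 17/56), radius 1/840; y4: center (1/5, 1/5), radius 1/60; y5: center (17/56, 43/140), radius 1/840

Only the slot chain above each y matters under d3; compose those maps.
y1 passes through 1 substitution, ending at center (-1/2, -1/2), radius 1/12
y3 passes through 3 substitutions, ending at center (41/140, 17/56), radius 1/840
y5 passes through 3 substitutions, ending at center (17/56, 43/140), radius 1/840
y2 passes through 2 substitutions, ending at center (1/5, 1/4), radius 1/50
y4 passes through 2 substitutions, ending at center (1/5, 1/5), radius 1/60


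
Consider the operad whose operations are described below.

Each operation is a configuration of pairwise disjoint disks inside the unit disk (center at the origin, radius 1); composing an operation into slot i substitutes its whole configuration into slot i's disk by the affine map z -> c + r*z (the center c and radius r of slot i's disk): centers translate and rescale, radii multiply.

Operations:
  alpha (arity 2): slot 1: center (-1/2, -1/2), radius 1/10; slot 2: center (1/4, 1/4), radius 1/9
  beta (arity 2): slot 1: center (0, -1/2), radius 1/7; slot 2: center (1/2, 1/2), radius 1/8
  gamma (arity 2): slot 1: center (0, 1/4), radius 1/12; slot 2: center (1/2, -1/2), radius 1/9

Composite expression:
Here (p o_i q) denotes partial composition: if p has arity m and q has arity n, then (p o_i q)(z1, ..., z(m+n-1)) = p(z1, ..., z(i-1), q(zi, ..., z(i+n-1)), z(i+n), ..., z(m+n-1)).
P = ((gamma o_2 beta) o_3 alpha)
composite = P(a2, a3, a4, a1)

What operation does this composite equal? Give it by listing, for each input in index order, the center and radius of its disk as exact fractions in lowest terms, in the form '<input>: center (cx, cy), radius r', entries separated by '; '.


a1: center (161/288, -127/288), radius 1/648; a2: center (0, 1/4), radius 1/12; a3: center (1/2, -5/9), radius 1/63; a4: center (79/144, -65/144), radius 1/720

Only the slot chain above each a matters under gamma; compose those maps.
a2: after 1 affine step, its disk has center (0, 1/4), radius 1/12
a3: after 2 affine steps, its disk has center (1/2, -5/9), radius 1/63
a4: after 3 affine steps, its disk has center (79/144, -65/144), radius 1/720
a1: after 3 affine steps, its disk has center (161/288, -127/288), radius 1/648


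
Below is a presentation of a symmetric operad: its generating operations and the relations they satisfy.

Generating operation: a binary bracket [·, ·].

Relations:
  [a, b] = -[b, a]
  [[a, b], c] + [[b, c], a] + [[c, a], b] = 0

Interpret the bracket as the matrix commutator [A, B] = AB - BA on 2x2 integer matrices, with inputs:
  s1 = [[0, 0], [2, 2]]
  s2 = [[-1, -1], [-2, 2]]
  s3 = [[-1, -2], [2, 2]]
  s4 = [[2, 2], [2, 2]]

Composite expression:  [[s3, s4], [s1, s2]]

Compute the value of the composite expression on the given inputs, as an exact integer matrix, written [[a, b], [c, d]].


[[48, -8], [-136, -48]]


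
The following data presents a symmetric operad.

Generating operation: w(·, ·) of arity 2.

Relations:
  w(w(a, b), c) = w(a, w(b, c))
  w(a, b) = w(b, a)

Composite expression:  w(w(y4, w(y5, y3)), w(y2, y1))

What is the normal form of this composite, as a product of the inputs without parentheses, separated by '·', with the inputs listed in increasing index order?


y1 · y2 · y3 · y4 · y5

Reordering under w is free, so list the y-inputs canonically.
w(y5, y3) flattens to y5 · y3
w(y4, w(y5, y3)) flattens to y4 · y5 · y3
w(y2, y1) flattens to y2 · y1
w(w(y4, w(y5, y3)), w(y2, y1)) flattens to y4 · y5 · y3 · y2 · y1
rearranged into index order: y1 · y2 · y3 · y4 · y5


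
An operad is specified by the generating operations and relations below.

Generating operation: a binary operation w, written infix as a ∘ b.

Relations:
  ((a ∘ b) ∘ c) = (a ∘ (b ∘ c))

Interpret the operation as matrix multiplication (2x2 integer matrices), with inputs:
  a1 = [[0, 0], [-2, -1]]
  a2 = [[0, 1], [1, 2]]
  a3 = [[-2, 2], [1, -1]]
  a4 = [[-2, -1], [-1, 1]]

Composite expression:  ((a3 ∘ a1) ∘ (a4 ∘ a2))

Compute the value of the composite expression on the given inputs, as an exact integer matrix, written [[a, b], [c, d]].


[[2, 14], [-1, -7]]


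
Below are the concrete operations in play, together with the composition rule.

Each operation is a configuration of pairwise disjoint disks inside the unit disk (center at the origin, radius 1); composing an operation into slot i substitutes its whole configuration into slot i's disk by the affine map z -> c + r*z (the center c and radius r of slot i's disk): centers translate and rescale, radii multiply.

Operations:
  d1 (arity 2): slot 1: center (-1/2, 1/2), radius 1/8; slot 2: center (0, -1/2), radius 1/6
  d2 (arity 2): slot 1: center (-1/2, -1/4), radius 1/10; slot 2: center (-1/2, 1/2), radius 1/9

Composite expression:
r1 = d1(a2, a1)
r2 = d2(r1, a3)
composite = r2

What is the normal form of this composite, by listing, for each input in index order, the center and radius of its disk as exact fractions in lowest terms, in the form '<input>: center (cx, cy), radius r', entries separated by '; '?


Only the slot chain above each a matters under d2; compose those maps.
for a2, the 2-step affine chain lands on center (-11/20, -1/5), radius 1/80
for a1, the 2-step affine chain lands on center (-1/2, -3/10), radius 1/60
for a3, the 1-step affine chain lands on center (-1/2, 1/2), radius 1/9

a1: center (-1/2, -3/10), radius 1/60; a2: center (-11/20, -1/5), radius 1/80; a3: center (-1/2, 1/2), radius 1/9


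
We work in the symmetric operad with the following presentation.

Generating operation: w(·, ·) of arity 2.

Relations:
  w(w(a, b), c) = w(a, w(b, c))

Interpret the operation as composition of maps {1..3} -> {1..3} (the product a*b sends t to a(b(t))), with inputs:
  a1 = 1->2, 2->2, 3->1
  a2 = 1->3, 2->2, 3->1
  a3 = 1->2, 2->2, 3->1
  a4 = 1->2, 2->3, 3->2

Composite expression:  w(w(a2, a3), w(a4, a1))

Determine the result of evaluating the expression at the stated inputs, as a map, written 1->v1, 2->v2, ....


1->3, 2->3, 3->2

w(a2, a3) = 1->2, 2->2, 3->3
w(a4, a1) = 1->3, 2->3, 3->2
w(w(a2, a3), w(a4, a1)) = 1->3, 2->3, 3->2


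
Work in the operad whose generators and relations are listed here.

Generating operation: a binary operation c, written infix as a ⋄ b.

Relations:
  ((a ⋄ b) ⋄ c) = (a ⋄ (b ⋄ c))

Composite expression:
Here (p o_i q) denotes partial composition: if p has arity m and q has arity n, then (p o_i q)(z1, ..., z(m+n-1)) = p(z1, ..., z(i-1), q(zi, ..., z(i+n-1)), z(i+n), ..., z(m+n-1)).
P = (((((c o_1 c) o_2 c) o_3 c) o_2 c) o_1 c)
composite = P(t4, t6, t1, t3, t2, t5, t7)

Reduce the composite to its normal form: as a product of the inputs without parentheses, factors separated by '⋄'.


t4 ⋄ t6 ⋄ t1 ⋄ t3 ⋄ t2 ⋄ t5 ⋄ t7

The c-tree's shape is irrelevant; the t-reading-order decides.
(t4 ⋄ t6) collapses to t4 ⋄ t6
(t1 ⋄ t3) collapses to t1 ⋄ t3
(t2 ⋄ t5) collapses to t2 ⋄ t5
((t1 ⋄ t3) ⋄ (t2 ⋄ t5)) collapses to t1 ⋄ t3 ⋄ t2 ⋄ t5
((t4 ⋄ t6) ⋄ ((t1 ⋄ t3) ⋄ (t2 ⋄ t5))) collapses to t4 ⋄ t6 ⋄ t1 ⋄ t3 ⋄ t2 ⋄ t5
(((t4 ⋄ t6) ⋄ ((t1 ⋄ t3) ⋄ (t2 ⋄ t5))) ⋄ t7) collapses to t4 ⋄ t6 ⋄ t1 ⋄ t3 ⋄ t2 ⋄ t5 ⋄ t7


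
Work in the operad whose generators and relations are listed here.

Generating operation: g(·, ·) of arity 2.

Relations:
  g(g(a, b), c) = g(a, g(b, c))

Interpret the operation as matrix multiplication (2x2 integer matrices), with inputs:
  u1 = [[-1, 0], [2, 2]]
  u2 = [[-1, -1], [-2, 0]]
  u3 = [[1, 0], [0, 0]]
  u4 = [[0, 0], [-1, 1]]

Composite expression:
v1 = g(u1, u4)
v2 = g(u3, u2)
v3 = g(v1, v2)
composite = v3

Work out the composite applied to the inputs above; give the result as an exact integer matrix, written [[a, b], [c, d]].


[[0, 0], [2, 2]]


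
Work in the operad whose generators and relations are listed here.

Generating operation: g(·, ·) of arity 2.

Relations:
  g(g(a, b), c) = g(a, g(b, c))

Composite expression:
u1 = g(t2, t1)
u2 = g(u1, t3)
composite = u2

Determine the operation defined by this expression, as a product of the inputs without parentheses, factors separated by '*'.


t2 * t1 * t3

Key point: g is associative — brackets drop, the t-order remains.
g(t2, t1) linearizes to t2 * t1
g(g(t2, t1), t3) linearizes to t2 * t1 * t3


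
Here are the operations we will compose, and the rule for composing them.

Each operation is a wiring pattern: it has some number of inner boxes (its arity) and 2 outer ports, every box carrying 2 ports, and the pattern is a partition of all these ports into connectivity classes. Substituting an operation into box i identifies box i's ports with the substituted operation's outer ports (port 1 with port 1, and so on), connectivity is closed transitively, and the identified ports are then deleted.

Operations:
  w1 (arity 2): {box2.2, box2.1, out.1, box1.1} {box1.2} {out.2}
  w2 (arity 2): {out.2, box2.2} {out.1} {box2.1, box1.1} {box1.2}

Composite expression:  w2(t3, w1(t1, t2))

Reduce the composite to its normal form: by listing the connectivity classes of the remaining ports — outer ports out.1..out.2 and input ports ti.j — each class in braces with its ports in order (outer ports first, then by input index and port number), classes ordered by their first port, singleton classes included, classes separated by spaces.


{out.1} {out.2} {t1.1, t2.1, t2.2, t3.1} {t1.2} {t3.2}

Substituting into w2 glues patterns; closure does the rest.
stage w1: inputs (t1, t2), connectivity {out.1, t1.1, t2.1, t2.2} {out.2} {t1.2}, out.j its boundary
stage w2: inputs (t3, t1, t2), connectivity {out.1} {out.2} {t1.1, t2.1, t2.2, t3.1} {t1.2} {t3.2}, out.j its boundary


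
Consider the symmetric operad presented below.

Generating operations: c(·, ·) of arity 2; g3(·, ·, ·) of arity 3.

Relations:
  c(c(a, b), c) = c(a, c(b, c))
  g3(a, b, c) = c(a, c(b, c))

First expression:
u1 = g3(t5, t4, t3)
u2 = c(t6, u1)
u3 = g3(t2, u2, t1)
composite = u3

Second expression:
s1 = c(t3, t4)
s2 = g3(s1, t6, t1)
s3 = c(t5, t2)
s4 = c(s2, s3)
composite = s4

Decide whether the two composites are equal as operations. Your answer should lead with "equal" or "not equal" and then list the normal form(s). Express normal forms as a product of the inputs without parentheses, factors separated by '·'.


not equal — first t2 · t6 · t5 · t4 · t3 · t1, second t3 · t4 · t6 · t1 · t5 · t2

The first composite normalizes to t2 · t6 · t5 · t4 · t3 · t1
The second composite normalizes to t3 · t4 · t6 · t1 · t5 · t2
Distinct normal forms: not equal.


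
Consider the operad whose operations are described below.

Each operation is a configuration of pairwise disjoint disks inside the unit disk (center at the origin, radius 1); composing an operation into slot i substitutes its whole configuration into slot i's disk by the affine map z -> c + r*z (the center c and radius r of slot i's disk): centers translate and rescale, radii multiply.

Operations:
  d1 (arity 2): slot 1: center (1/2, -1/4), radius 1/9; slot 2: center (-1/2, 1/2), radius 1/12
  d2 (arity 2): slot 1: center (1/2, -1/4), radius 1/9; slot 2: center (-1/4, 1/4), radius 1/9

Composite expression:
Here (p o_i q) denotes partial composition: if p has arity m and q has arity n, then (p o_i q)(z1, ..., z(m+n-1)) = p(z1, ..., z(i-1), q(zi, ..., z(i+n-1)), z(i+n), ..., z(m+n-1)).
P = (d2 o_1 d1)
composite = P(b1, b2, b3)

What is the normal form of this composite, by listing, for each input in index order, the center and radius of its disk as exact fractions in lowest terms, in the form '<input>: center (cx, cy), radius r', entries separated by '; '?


Nesting under d2 composes maps z -> c + r*z down each b-path.
b1: after 2 affine steps, its disk has center (5/9, -5/18), radius 1/81
b2: after 2 affine steps, its disk has center (4/9, -7/36), radius 1/108
b3: after 1 affine step, its disk has center (-1/4, 1/4), radius 1/9

b1: center (5/9, -5/18), radius 1/81; b2: center (4/9, -7/36), radius 1/108; b3: center (-1/4, 1/4), radius 1/9
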